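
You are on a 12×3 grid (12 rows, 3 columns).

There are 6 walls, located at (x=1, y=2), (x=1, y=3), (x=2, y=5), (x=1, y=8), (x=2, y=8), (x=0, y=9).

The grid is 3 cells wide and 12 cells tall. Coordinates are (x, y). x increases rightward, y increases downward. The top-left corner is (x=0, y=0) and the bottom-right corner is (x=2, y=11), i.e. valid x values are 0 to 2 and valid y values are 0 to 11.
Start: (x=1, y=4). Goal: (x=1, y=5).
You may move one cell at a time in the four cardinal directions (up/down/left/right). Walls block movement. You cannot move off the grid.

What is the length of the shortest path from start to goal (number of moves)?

BFS from (x=1, y=4) until reaching (x=1, y=5):
  Distance 0: (x=1, y=4)
  Distance 1: (x=0, y=4), (x=2, y=4), (x=1, y=5)  <- goal reached here
One shortest path (1 moves): (x=1, y=4) -> (x=1, y=5)

Answer: Shortest path length: 1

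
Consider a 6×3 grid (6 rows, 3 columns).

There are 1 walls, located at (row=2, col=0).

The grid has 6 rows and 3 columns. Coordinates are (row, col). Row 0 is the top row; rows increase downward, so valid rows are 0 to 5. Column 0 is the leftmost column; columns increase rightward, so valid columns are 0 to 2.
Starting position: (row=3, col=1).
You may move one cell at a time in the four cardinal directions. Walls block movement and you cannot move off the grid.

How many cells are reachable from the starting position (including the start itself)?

Answer: Reachable cells: 17

Derivation:
BFS flood-fill from (row=3, col=1):
  Distance 0: (row=3, col=1)
  Distance 1: (row=2, col=1), (row=3, col=0), (row=3, col=2), (row=4, col=1)
  Distance 2: (row=1, col=1), (row=2, col=2), (row=4, col=0), (row=4, col=2), (row=5, col=1)
  Distance 3: (row=0, col=1), (row=1, col=0), (row=1, col=2), (row=5, col=0), (row=5, col=2)
  Distance 4: (row=0, col=0), (row=0, col=2)
Total reachable: 17 (grid has 17 open cells total)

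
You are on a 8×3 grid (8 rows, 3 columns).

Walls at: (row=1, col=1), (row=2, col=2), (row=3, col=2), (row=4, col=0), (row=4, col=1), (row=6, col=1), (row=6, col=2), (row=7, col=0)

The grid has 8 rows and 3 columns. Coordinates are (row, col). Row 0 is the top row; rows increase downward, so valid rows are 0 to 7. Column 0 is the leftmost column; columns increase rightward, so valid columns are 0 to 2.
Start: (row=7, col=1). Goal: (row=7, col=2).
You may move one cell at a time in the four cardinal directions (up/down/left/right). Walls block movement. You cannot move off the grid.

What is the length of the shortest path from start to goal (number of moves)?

BFS from (row=7, col=1) until reaching (row=7, col=2):
  Distance 0: (row=7, col=1)
  Distance 1: (row=7, col=2)  <- goal reached here
One shortest path (1 moves): (row=7, col=1) -> (row=7, col=2)

Answer: Shortest path length: 1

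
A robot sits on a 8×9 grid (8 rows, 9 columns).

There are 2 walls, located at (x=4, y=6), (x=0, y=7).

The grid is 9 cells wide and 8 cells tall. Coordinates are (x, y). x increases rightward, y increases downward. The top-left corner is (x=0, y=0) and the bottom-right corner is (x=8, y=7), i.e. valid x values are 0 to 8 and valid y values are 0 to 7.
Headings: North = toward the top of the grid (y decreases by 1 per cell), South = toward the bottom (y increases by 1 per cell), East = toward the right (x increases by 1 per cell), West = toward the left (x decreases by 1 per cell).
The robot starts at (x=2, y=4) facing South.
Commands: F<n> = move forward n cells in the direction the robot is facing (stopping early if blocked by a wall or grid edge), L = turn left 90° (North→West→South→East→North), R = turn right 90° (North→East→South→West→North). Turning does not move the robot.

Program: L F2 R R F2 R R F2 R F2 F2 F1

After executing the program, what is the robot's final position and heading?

Start: (x=2, y=4), facing South
  L: turn left, now facing East
  F2: move forward 2, now at (x=4, y=4)
  R: turn right, now facing South
  R: turn right, now facing West
  F2: move forward 2, now at (x=2, y=4)
  R: turn right, now facing North
  R: turn right, now facing East
  F2: move forward 2, now at (x=4, y=4)
  R: turn right, now facing South
  F2: move forward 1/2 (blocked), now at (x=4, y=5)
  F2: move forward 0/2 (blocked), now at (x=4, y=5)
  F1: move forward 0/1 (blocked), now at (x=4, y=5)
Final: (x=4, y=5), facing South

Answer: Final position: (x=4, y=5), facing South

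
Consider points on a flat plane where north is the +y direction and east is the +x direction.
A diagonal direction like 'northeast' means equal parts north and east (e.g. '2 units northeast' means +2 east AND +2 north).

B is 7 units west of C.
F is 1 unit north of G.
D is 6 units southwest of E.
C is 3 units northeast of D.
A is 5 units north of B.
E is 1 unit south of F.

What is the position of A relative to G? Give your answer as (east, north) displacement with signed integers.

Place G at the origin (east=0, north=0).
  F is 1 unit north of G: delta (east=+0, north=+1); F at (east=0, north=1).
  E is 1 unit south of F: delta (east=+0, north=-1); E at (east=0, north=0).
  D is 6 units southwest of E: delta (east=-6, north=-6); D at (east=-6, north=-6).
  C is 3 units northeast of D: delta (east=+3, north=+3); C at (east=-3, north=-3).
  B is 7 units west of C: delta (east=-7, north=+0); B at (east=-10, north=-3).
  A is 5 units north of B: delta (east=+0, north=+5); A at (east=-10, north=2).
Therefore A relative to G: (east=-10, north=2).

Answer: A is at (east=-10, north=2) relative to G.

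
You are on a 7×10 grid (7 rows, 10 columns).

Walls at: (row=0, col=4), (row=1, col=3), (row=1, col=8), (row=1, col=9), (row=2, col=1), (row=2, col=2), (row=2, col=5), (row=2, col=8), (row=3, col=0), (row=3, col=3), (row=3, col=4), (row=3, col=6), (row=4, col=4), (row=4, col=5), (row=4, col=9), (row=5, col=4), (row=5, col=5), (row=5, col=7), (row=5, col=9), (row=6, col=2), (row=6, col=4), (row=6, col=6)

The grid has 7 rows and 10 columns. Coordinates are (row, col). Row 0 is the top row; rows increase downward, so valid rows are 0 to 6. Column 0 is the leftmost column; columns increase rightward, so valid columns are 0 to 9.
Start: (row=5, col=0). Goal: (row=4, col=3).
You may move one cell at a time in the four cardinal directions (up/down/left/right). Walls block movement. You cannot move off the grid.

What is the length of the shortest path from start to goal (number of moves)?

Answer: Shortest path length: 4

Derivation:
BFS from (row=5, col=0) until reaching (row=4, col=3):
  Distance 0: (row=5, col=0)
  Distance 1: (row=4, col=0), (row=5, col=1), (row=6, col=0)
  Distance 2: (row=4, col=1), (row=5, col=2), (row=6, col=1)
  Distance 3: (row=3, col=1), (row=4, col=2), (row=5, col=3)
  Distance 4: (row=3, col=2), (row=4, col=3), (row=6, col=3)  <- goal reached here
One shortest path (4 moves): (row=5, col=0) -> (row=5, col=1) -> (row=5, col=2) -> (row=5, col=3) -> (row=4, col=3)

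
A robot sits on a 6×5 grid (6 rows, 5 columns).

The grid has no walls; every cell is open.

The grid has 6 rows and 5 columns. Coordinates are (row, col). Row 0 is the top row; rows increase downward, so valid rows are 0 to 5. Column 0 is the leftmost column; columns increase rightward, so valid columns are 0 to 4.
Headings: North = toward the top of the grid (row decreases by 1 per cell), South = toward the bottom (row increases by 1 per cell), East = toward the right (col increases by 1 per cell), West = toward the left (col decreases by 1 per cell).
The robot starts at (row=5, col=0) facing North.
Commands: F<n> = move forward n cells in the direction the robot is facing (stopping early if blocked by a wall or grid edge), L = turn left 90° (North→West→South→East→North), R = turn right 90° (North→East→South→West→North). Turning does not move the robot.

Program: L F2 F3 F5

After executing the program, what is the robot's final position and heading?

Answer: Final position: (row=5, col=0), facing West

Derivation:
Start: (row=5, col=0), facing North
  L: turn left, now facing West
  F2: move forward 0/2 (blocked), now at (row=5, col=0)
  F3: move forward 0/3 (blocked), now at (row=5, col=0)
  F5: move forward 0/5 (blocked), now at (row=5, col=0)
Final: (row=5, col=0), facing West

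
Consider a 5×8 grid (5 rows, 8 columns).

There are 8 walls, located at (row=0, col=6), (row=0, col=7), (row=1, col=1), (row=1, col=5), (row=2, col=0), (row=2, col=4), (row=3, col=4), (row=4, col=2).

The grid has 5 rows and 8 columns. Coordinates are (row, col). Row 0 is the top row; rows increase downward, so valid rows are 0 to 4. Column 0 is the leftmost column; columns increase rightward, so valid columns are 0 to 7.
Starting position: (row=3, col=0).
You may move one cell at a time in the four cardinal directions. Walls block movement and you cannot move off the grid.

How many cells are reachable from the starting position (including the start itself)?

BFS flood-fill from (row=3, col=0):
  Distance 0: (row=3, col=0)
  Distance 1: (row=3, col=1), (row=4, col=0)
  Distance 2: (row=2, col=1), (row=3, col=2), (row=4, col=1)
  Distance 3: (row=2, col=2), (row=3, col=3)
  Distance 4: (row=1, col=2), (row=2, col=3), (row=4, col=3)
  Distance 5: (row=0, col=2), (row=1, col=3), (row=4, col=4)
  Distance 6: (row=0, col=1), (row=0, col=3), (row=1, col=4), (row=4, col=5)
  Distance 7: (row=0, col=0), (row=0, col=4), (row=3, col=5), (row=4, col=6)
  Distance 8: (row=0, col=5), (row=1, col=0), (row=2, col=5), (row=3, col=6), (row=4, col=7)
  Distance 9: (row=2, col=6), (row=3, col=7)
  Distance 10: (row=1, col=6), (row=2, col=7)
  Distance 11: (row=1, col=7)
Total reachable: 32 (grid has 32 open cells total)

Answer: Reachable cells: 32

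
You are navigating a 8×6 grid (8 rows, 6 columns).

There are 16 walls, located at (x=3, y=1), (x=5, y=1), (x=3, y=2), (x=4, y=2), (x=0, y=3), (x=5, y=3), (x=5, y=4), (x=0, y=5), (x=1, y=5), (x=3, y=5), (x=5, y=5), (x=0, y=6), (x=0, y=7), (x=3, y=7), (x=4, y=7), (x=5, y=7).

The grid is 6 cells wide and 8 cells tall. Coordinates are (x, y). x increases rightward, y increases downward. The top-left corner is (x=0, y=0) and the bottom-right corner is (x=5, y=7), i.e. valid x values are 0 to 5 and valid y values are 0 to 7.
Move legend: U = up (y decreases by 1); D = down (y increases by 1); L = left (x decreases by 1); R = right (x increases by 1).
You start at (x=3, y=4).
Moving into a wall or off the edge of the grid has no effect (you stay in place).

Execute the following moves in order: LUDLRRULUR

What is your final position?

Answer: Final position: (x=2, y=2)

Derivation:
Start: (x=3, y=4)
  L (left): (x=3, y=4) -> (x=2, y=4)
  U (up): (x=2, y=4) -> (x=2, y=3)
  D (down): (x=2, y=3) -> (x=2, y=4)
  L (left): (x=2, y=4) -> (x=1, y=4)
  R (right): (x=1, y=4) -> (x=2, y=4)
  R (right): (x=2, y=4) -> (x=3, y=4)
  U (up): (x=3, y=4) -> (x=3, y=3)
  L (left): (x=3, y=3) -> (x=2, y=3)
  U (up): (x=2, y=3) -> (x=2, y=2)
  R (right): blocked, stay at (x=2, y=2)
Final: (x=2, y=2)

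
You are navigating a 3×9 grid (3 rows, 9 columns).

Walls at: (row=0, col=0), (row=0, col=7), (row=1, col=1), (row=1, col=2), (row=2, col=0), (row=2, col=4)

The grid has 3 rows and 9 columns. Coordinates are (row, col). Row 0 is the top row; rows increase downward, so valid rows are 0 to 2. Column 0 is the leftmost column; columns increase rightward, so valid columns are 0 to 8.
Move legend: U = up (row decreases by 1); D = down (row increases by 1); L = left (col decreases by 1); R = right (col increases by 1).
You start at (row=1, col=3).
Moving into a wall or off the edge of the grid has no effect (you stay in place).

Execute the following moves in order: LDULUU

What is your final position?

Start: (row=1, col=3)
  L (left): blocked, stay at (row=1, col=3)
  D (down): (row=1, col=3) -> (row=2, col=3)
  U (up): (row=2, col=3) -> (row=1, col=3)
  L (left): blocked, stay at (row=1, col=3)
  U (up): (row=1, col=3) -> (row=0, col=3)
  U (up): blocked, stay at (row=0, col=3)
Final: (row=0, col=3)

Answer: Final position: (row=0, col=3)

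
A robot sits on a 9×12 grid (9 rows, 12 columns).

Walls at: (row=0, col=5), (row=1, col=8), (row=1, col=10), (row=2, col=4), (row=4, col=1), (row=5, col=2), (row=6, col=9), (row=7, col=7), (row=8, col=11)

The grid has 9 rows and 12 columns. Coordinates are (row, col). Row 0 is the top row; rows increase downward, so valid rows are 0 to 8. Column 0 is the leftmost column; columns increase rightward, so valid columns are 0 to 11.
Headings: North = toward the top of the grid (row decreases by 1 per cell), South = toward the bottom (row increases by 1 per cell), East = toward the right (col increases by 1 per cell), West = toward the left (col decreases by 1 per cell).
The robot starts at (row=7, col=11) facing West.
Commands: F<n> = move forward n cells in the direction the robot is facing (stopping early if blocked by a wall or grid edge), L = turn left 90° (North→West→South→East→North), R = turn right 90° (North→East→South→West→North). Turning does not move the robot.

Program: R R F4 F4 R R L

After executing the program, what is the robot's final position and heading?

Start: (row=7, col=11), facing West
  R: turn right, now facing North
  R: turn right, now facing East
  F4: move forward 0/4 (blocked), now at (row=7, col=11)
  F4: move forward 0/4 (blocked), now at (row=7, col=11)
  R: turn right, now facing South
  R: turn right, now facing West
  L: turn left, now facing South
Final: (row=7, col=11), facing South

Answer: Final position: (row=7, col=11), facing South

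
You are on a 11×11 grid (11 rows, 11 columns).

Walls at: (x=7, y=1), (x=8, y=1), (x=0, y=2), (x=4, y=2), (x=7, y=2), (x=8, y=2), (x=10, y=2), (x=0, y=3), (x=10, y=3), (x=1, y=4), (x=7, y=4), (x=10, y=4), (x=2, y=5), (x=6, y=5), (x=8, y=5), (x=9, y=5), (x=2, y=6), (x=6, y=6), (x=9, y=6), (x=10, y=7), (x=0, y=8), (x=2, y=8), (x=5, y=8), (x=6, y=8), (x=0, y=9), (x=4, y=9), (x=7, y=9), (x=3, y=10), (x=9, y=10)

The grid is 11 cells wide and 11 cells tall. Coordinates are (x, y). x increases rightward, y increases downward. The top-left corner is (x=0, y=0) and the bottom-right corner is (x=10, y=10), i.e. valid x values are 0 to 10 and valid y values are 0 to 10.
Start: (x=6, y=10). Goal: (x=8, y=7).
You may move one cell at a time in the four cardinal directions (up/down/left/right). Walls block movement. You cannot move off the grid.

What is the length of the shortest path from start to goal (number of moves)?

BFS from (x=6, y=10) until reaching (x=8, y=7):
  Distance 0: (x=6, y=10)
  Distance 1: (x=6, y=9), (x=5, y=10), (x=7, y=10)
  Distance 2: (x=5, y=9), (x=4, y=10), (x=8, y=10)
  Distance 3: (x=8, y=9)
  Distance 4: (x=8, y=8), (x=9, y=9)
  Distance 5: (x=8, y=7), (x=7, y=8), (x=9, y=8), (x=10, y=9)  <- goal reached here
One shortest path (5 moves): (x=6, y=10) -> (x=7, y=10) -> (x=8, y=10) -> (x=8, y=9) -> (x=8, y=8) -> (x=8, y=7)

Answer: Shortest path length: 5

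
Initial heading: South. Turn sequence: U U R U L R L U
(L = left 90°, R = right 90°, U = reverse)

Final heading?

Answer: Final heading: South

Derivation:
Start: South
  U (U-turn (180°)) -> North
  U (U-turn (180°)) -> South
  R (right (90° clockwise)) -> West
  U (U-turn (180°)) -> East
  L (left (90° counter-clockwise)) -> North
  R (right (90° clockwise)) -> East
  L (left (90° counter-clockwise)) -> North
  U (U-turn (180°)) -> South
Final: South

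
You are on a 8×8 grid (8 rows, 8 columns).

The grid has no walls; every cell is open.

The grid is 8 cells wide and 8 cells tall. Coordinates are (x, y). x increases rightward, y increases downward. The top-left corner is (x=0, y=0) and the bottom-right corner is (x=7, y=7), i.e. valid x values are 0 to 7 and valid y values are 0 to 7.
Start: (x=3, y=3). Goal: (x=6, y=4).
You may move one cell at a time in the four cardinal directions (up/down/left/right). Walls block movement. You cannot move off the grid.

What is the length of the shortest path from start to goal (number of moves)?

Answer: Shortest path length: 4

Derivation:
BFS from (x=3, y=3) until reaching (x=6, y=4):
  Distance 0: (x=3, y=3)
  Distance 1: (x=3, y=2), (x=2, y=3), (x=4, y=3), (x=3, y=4)
  Distance 2: (x=3, y=1), (x=2, y=2), (x=4, y=2), (x=1, y=3), (x=5, y=3), (x=2, y=4), (x=4, y=4), (x=3, y=5)
  Distance 3: (x=3, y=0), (x=2, y=1), (x=4, y=1), (x=1, y=2), (x=5, y=2), (x=0, y=3), (x=6, y=3), (x=1, y=4), (x=5, y=4), (x=2, y=5), (x=4, y=5), (x=3, y=6)
  Distance 4: (x=2, y=0), (x=4, y=0), (x=1, y=1), (x=5, y=1), (x=0, y=2), (x=6, y=2), (x=7, y=3), (x=0, y=4), (x=6, y=4), (x=1, y=5), (x=5, y=5), (x=2, y=6), (x=4, y=6), (x=3, y=7)  <- goal reached here
One shortest path (4 moves): (x=3, y=3) -> (x=4, y=3) -> (x=5, y=3) -> (x=6, y=3) -> (x=6, y=4)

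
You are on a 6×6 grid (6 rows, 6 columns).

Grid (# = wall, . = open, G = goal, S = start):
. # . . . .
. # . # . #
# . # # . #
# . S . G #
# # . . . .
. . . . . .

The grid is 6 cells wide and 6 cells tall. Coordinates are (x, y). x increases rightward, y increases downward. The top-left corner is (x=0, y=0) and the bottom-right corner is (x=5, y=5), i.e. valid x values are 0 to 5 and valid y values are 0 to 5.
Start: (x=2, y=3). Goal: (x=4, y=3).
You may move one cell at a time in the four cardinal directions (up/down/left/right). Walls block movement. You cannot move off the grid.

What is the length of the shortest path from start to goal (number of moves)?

Answer: Shortest path length: 2

Derivation:
BFS from (x=2, y=3) until reaching (x=4, y=3):
  Distance 0: (x=2, y=3)
  Distance 1: (x=1, y=3), (x=3, y=3), (x=2, y=4)
  Distance 2: (x=1, y=2), (x=4, y=3), (x=3, y=4), (x=2, y=5)  <- goal reached here
One shortest path (2 moves): (x=2, y=3) -> (x=3, y=3) -> (x=4, y=3)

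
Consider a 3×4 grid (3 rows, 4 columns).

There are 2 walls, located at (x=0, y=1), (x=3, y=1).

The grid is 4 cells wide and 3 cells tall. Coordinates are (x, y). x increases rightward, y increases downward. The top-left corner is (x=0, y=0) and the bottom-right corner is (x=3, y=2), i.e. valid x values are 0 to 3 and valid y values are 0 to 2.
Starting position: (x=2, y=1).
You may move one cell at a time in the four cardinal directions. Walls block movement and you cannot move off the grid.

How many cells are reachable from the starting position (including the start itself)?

BFS flood-fill from (x=2, y=1):
  Distance 0: (x=2, y=1)
  Distance 1: (x=2, y=0), (x=1, y=1), (x=2, y=2)
  Distance 2: (x=1, y=0), (x=3, y=0), (x=1, y=2), (x=3, y=2)
  Distance 3: (x=0, y=0), (x=0, y=2)
Total reachable: 10 (grid has 10 open cells total)

Answer: Reachable cells: 10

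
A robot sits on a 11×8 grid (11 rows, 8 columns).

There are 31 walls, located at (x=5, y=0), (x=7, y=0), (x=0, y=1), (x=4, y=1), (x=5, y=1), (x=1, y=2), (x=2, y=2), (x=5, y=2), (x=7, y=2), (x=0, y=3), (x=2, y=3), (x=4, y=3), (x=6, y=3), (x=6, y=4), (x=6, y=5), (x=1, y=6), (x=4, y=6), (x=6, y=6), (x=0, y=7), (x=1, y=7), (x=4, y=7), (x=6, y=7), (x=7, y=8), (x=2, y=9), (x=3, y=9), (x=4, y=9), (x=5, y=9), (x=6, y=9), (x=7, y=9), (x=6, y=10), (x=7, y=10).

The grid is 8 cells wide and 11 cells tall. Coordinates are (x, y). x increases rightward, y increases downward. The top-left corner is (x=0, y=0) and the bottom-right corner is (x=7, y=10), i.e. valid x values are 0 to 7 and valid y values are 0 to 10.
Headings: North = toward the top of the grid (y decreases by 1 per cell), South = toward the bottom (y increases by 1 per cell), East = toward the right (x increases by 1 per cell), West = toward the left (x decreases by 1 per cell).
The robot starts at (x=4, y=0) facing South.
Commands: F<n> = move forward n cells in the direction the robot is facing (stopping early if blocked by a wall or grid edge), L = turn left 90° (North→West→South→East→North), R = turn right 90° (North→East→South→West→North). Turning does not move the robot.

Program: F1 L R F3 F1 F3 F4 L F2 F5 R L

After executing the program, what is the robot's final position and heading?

Answer: Final position: (x=4, y=0), facing East

Derivation:
Start: (x=4, y=0), facing South
  F1: move forward 0/1 (blocked), now at (x=4, y=0)
  L: turn left, now facing East
  R: turn right, now facing South
  F3: move forward 0/3 (blocked), now at (x=4, y=0)
  F1: move forward 0/1 (blocked), now at (x=4, y=0)
  F3: move forward 0/3 (blocked), now at (x=4, y=0)
  F4: move forward 0/4 (blocked), now at (x=4, y=0)
  L: turn left, now facing East
  F2: move forward 0/2 (blocked), now at (x=4, y=0)
  F5: move forward 0/5 (blocked), now at (x=4, y=0)
  R: turn right, now facing South
  L: turn left, now facing East
Final: (x=4, y=0), facing East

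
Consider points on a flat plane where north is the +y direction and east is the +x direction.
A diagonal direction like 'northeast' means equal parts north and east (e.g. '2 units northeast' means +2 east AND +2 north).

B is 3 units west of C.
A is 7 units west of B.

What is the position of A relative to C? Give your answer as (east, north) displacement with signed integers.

Place C at the origin (east=0, north=0).
  B is 3 units west of C: delta (east=-3, north=+0); B at (east=-3, north=0).
  A is 7 units west of B: delta (east=-7, north=+0); A at (east=-10, north=0).
Therefore A relative to C: (east=-10, north=0).

Answer: A is at (east=-10, north=0) relative to C.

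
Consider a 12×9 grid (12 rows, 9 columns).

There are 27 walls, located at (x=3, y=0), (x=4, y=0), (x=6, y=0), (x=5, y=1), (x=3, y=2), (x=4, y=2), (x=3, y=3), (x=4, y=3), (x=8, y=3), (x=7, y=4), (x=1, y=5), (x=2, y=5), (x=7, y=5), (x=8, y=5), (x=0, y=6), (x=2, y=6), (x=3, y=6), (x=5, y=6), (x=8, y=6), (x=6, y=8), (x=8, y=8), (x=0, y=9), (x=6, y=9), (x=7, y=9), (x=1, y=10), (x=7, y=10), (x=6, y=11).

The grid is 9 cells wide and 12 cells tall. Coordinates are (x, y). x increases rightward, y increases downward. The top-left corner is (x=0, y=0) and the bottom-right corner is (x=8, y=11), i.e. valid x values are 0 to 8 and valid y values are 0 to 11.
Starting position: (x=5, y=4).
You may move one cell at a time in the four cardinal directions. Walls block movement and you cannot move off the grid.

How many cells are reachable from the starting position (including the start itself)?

Answer: Reachable cells: 75

Derivation:
BFS flood-fill from (x=5, y=4):
  Distance 0: (x=5, y=4)
  Distance 1: (x=5, y=3), (x=4, y=4), (x=6, y=4), (x=5, y=5)
  Distance 2: (x=5, y=2), (x=6, y=3), (x=3, y=4), (x=4, y=5), (x=6, y=5)
  Distance 3: (x=6, y=2), (x=7, y=3), (x=2, y=4), (x=3, y=5), (x=4, y=6), (x=6, y=6)
  Distance 4: (x=6, y=1), (x=7, y=2), (x=2, y=3), (x=1, y=4), (x=7, y=6), (x=4, y=7), (x=6, y=7)
  Distance 5: (x=7, y=1), (x=2, y=2), (x=8, y=2), (x=1, y=3), (x=0, y=4), (x=3, y=7), (x=5, y=7), (x=7, y=7), (x=4, y=8)
  Distance 6: (x=7, y=0), (x=2, y=1), (x=8, y=1), (x=1, y=2), (x=0, y=3), (x=0, y=5), (x=2, y=7), (x=8, y=7), (x=3, y=8), (x=5, y=8), (x=7, y=8), (x=4, y=9)
  Distance 7: (x=2, y=0), (x=8, y=0), (x=1, y=1), (x=3, y=1), (x=0, y=2), (x=1, y=7), (x=2, y=8), (x=3, y=9), (x=5, y=9), (x=4, y=10)
  Distance 8: (x=1, y=0), (x=0, y=1), (x=4, y=1), (x=1, y=6), (x=0, y=7), (x=1, y=8), (x=2, y=9), (x=3, y=10), (x=5, y=10), (x=4, y=11)
  Distance 9: (x=0, y=0), (x=0, y=8), (x=1, y=9), (x=2, y=10), (x=6, y=10), (x=3, y=11), (x=5, y=11)
  Distance 10: (x=2, y=11)
  Distance 11: (x=1, y=11)
  Distance 12: (x=0, y=11)
  Distance 13: (x=0, y=10)
Total reachable: 75 (grid has 81 open cells total)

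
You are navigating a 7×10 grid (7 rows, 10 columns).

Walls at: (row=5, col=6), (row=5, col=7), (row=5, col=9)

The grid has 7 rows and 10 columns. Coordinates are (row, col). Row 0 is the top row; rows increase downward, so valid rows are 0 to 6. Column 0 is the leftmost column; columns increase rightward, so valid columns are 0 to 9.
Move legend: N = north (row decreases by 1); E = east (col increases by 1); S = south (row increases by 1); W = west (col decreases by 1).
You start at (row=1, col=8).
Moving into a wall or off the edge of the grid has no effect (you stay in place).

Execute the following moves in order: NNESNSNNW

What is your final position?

Start: (row=1, col=8)
  N (north): (row=1, col=8) -> (row=0, col=8)
  N (north): blocked, stay at (row=0, col=8)
  E (east): (row=0, col=8) -> (row=0, col=9)
  S (south): (row=0, col=9) -> (row=1, col=9)
  N (north): (row=1, col=9) -> (row=0, col=9)
  S (south): (row=0, col=9) -> (row=1, col=9)
  N (north): (row=1, col=9) -> (row=0, col=9)
  N (north): blocked, stay at (row=0, col=9)
  W (west): (row=0, col=9) -> (row=0, col=8)
Final: (row=0, col=8)

Answer: Final position: (row=0, col=8)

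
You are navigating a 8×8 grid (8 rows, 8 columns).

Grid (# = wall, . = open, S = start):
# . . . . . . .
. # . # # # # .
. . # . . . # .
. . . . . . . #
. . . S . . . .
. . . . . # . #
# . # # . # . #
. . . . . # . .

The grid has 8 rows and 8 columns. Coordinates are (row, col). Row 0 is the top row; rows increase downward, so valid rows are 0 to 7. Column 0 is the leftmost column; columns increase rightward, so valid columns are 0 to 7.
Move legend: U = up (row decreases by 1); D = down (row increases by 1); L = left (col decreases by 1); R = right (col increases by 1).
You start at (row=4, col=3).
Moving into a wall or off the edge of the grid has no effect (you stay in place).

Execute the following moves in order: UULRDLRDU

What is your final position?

Answer: Final position: (row=3, col=4)

Derivation:
Start: (row=4, col=3)
  U (up): (row=4, col=3) -> (row=3, col=3)
  U (up): (row=3, col=3) -> (row=2, col=3)
  L (left): blocked, stay at (row=2, col=3)
  R (right): (row=2, col=3) -> (row=2, col=4)
  D (down): (row=2, col=4) -> (row=3, col=4)
  L (left): (row=3, col=4) -> (row=3, col=3)
  R (right): (row=3, col=3) -> (row=3, col=4)
  D (down): (row=3, col=4) -> (row=4, col=4)
  U (up): (row=4, col=4) -> (row=3, col=4)
Final: (row=3, col=4)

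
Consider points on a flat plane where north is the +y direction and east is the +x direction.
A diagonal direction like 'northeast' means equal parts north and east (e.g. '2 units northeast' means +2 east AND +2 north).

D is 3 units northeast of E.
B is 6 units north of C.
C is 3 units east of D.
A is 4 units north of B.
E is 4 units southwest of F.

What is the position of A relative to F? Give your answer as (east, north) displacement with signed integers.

Place F at the origin (east=0, north=0).
  E is 4 units southwest of F: delta (east=-4, north=-4); E at (east=-4, north=-4).
  D is 3 units northeast of E: delta (east=+3, north=+3); D at (east=-1, north=-1).
  C is 3 units east of D: delta (east=+3, north=+0); C at (east=2, north=-1).
  B is 6 units north of C: delta (east=+0, north=+6); B at (east=2, north=5).
  A is 4 units north of B: delta (east=+0, north=+4); A at (east=2, north=9).
Therefore A relative to F: (east=2, north=9).

Answer: A is at (east=2, north=9) relative to F.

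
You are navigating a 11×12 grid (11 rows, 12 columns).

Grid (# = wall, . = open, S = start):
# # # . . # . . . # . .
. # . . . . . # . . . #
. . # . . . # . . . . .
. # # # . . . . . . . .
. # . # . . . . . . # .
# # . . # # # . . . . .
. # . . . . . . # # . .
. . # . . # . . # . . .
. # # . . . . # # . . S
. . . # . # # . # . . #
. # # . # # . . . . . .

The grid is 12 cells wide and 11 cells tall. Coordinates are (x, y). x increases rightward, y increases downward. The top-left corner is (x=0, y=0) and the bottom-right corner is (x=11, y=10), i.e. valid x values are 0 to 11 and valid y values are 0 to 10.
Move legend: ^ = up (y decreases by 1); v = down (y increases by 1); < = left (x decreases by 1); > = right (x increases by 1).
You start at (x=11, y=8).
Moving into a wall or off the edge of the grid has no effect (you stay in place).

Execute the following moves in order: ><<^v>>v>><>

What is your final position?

Start: (x=11, y=8)
  > (right): blocked, stay at (x=11, y=8)
  < (left): (x=11, y=8) -> (x=10, y=8)
  < (left): (x=10, y=8) -> (x=9, y=8)
  ^ (up): (x=9, y=8) -> (x=9, y=7)
  v (down): (x=9, y=7) -> (x=9, y=8)
  > (right): (x=9, y=8) -> (x=10, y=8)
  > (right): (x=10, y=8) -> (x=11, y=8)
  v (down): blocked, stay at (x=11, y=8)
  > (right): blocked, stay at (x=11, y=8)
  > (right): blocked, stay at (x=11, y=8)
  < (left): (x=11, y=8) -> (x=10, y=8)
  > (right): (x=10, y=8) -> (x=11, y=8)
Final: (x=11, y=8)

Answer: Final position: (x=11, y=8)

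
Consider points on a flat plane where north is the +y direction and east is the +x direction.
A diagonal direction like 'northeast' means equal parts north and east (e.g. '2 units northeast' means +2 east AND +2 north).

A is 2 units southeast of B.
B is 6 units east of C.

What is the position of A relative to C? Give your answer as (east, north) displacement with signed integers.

Place C at the origin (east=0, north=0).
  B is 6 units east of C: delta (east=+6, north=+0); B at (east=6, north=0).
  A is 2 units southeast of B: delta (east=+2, north=-2); A at (east=8, north=-2).
Therefore A relative to C: (east=8, north=-2).

Answer: A is at (east=8, north=-2) relative to C.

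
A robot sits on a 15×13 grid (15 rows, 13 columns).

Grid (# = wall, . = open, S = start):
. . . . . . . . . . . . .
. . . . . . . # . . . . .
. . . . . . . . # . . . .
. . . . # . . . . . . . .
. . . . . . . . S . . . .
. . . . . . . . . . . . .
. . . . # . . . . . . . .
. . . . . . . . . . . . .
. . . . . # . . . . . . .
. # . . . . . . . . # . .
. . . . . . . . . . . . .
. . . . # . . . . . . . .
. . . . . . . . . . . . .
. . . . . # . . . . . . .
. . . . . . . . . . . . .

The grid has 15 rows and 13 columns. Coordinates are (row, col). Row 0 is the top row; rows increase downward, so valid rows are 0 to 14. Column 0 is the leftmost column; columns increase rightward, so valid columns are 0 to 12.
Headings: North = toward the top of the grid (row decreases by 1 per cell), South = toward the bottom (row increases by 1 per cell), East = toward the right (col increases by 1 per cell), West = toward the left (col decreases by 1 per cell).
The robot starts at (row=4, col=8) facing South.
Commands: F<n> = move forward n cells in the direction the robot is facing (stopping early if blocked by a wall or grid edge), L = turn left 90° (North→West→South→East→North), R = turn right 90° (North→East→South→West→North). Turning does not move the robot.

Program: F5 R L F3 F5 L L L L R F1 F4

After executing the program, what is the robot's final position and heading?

Start: (row=4, col=8), facing South
  F5: move forward 5, now at (row=9, col=8)
  R: turn right, now facing West
  L: turn left, now facing South
  F3: move forward 3, now at (row=12, col=8)
  F5: move forward 2/5 (blocked), now at (row=14, col=8)
  L: turn left, now facing East
  L: turn left, now facing North
  L: turn left, now facing West
  L: turn left, now facing South
  R: turn right, now facing West
  F1: move forward 1, now at (row=14, col=7)
  F4: move forward 4, now at (row=14, col=3)
Final: (row=14, col=3), facing West

Answer: Final position: (row=14, col=3), facing West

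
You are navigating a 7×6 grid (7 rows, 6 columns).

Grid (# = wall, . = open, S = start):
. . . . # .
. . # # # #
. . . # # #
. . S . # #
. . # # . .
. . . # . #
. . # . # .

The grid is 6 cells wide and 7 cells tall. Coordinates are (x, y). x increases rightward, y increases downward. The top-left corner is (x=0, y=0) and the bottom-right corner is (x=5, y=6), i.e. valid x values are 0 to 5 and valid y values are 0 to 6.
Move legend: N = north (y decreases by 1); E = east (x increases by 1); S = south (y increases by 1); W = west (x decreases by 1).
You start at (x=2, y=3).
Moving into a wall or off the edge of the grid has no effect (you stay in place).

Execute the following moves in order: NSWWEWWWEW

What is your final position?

Answer: Final position: (x=0, y=3)

Derivation:
Start: (x=2, y=3)
  N (north): (x=2, y=3) -> (x=2, y=2)
  S (south): (x=2, y=2) -> (x=2, y=3)
  W (west): (x=2, y=3) -> (x=1, y=3)
  W (west): (x=1, y=3) -> (x=0, y=3)
  E (east): (x=0, y=3) -> (x=1, y=3)
  W (west): (x=1, y=3) -> (x=0, y=3)
  W (west): blocked, stay at (x=0, y=3)
  W (west): blocked, stay at (x=0, y=3)
  E (east): (x=0, y=3) -> (x=1, y=3)
  W (west): (x=1, y=3) -> (x=0, y=3)
Final: (x=0, y=3)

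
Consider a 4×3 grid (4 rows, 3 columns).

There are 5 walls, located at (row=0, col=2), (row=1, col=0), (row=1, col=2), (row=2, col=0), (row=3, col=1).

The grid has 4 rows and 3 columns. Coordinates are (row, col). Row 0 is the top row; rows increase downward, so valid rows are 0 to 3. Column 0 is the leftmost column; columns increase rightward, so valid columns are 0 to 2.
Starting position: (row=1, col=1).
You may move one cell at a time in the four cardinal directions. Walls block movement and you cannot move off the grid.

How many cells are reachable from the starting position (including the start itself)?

Answer: Reachable cells: 6

Derivation:
BFS flood-fill from (row=1, col=1):
  Distance 0: (row=1, col=1)
  Distance 1: (row=0, col=1), (row=2, col=1)
  Distance 2: (row=0, col=0), (row=2, col=2)
  Distance 3: (row=3, col=2)
Total reachable: 6 (grid has 7 open cells total)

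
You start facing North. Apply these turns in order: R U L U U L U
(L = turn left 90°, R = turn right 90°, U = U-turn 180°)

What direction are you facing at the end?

Answer: Final heading: West

Derivation:
Start: North
  R (right (90° clockwise)) -> East
  U (U-turn (180°)) -> West
  L (left (90° counter-clockwise)) -> South
  U (U-turn (180°)) -> North
  U (U-turn (180°)) -> South
  L (left (90° counter-clockwise)) -> East
  U (U-turn (180°)) -> West
Final: West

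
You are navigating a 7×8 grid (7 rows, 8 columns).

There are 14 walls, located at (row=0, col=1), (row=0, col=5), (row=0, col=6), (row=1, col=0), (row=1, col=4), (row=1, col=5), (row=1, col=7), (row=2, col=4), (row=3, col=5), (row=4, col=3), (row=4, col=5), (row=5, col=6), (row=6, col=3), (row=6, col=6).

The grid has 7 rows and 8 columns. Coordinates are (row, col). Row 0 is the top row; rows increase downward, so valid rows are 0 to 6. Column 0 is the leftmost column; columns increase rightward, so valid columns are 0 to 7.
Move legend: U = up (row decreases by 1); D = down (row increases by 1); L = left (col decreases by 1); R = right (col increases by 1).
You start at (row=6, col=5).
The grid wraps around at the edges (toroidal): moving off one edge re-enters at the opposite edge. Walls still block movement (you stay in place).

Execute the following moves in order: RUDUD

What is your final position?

Start: (row=6, col=5)
  R (right): blocked, stay at (row=6, col=5)
  U (up): (row=6, col=5) -> (row=5, col=5)
  D (down): (row=5, col=5) -> (row=6, col=5)
  U (up): (row=6, col=5) -> (row=5, col=5)
  D (down): (row=5, col=5) -> (row=6, col=5)
Final: (row=6, col=5)

Answer: Final position: (row=6, col=5)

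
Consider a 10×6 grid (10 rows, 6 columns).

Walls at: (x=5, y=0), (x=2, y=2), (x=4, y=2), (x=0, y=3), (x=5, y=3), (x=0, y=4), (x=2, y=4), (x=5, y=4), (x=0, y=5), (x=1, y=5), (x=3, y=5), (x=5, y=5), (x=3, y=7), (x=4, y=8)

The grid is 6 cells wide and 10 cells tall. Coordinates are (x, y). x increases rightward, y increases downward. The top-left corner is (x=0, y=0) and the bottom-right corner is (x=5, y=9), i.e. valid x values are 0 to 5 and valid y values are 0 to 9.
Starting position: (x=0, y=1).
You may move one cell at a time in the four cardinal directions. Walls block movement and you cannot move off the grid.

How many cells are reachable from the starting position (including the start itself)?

Answer: Reachable cells: 46

Derivation:
BFS flood-fill from (x=0, y=1):
  Distance 0: (x=0, y=1)
  Distance 1: (x=0, y=0), (x=1, y=1), (x=0, y=2)
  Distance 2: (x=1, y=0), (x=2, y=1), (x=1, y=2)
  Distance 3: (x=2, y=0), (x=3, y=1), (x=1, y=3)
  Distance 4: (x=3, y=0), (x=4, y=1), (x=3, y=2), (x=2, y=3), (x=1, y=4)
  Distance 5: (x=4, y=0), (x=5, y=1), (x=3, y=3)
  Distance 6: (x=5, y=2), (x=4, y=3), (x=3, y=4)
  Distance 7: (x=4, y=4)
  Distance 8: (x=4, y=5)
  Distance 9: (x=4, y=6)
  Distance 10: (x=3, y=6), (x=5, y=6), (x=4, y=7)
  Distance 11: (x=2, y=6), (x=5, y=7)
  Distance 12: (x=2, y=5), (x=1, y=6), (x=2, y=7), (x=5, y=8)
  Distance 13: (x=0, y=6), (x=1, y=7), (x=2, y=8), (x=5, y=9)
  Distance 14: (x=0, y=7), (x=1, y=8), (x=3, y=8), (x=2, y=9), (x=4, y=9)
  Distance 15: (x=0, y=8), (x=1, y=9), (x=3, y=9)
  Distance 16: (x=0, y=9)
Total reachable: 46 (grid has 46 open cells total)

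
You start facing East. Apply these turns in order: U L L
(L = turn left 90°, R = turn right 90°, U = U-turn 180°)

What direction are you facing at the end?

Start: East
  U (U-turn (180°)) -> West
  L (left (90° counter-clockwise)) -> South
  L (left (90° counter-clockwise)) -> East
Final: East

Answer: Final heading: East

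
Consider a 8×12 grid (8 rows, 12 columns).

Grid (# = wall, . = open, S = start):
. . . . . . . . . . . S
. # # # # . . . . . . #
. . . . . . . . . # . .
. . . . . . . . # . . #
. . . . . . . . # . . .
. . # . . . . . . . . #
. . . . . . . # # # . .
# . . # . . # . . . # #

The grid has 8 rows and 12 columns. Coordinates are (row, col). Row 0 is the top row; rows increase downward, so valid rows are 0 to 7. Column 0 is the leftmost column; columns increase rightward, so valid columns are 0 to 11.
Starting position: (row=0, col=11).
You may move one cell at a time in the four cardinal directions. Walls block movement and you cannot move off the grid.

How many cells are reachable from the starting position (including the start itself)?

BFS flood-fill from (row=0, col=11):
  Distance 0: (row=0, col=11)
  Distance 1: (row=0, col=10)
  Distance 2: (row=0, col=9), (row=1, col=10)
  Distance 3: (row=0, col=8), (row=1, col=9), (row=2, col=10)
  Distance 4: (row=0, col=7), (row=1, col=8), (row=2, col=11), (row=3, col=10)
  Distance 5: (row=0, col=6), (row=1, col=7), (row=2, col=8), (row=3, col=9), (row=4, col=10)
  Distance 6: (row=0, col=5), (row=1, col=6), (row=2, col=7), (row=4, col=9), (row=4, col=11), (row=5, col=10)
  Distance 7: (row=0, col=4), (row=1, col=5), (row=2, col=6), (row=3, col=7), (row=5, col=9), (row=6, col=10)
  Distance 8: (row=0, col=3), (row=2, col=5), (row=3, col=6), (row=4, col=7), (row=5, col=8), (row=6, col=11)
  Distance 9: (row=0, col=2), (row=2, col=4), (row=3, col=5), (row=4, col=6), (row=5, col=7)
  Distance 10: (row=0, col=1), (row=2, col=3), (row=3, col=4), (row=4, col=5), (row=5, col=6)
  Distance 11: (row=0, col=0), (row=2, col=2), (row=3, col=3), (row=4, col=4), (row=5, col=5), (row=6, col=6)
  Distance 12: (row=1, col=0), (row=2, col=1), (row=3, col=2), (row=4, col=3), (row=5, col=4), (row=6, col=5)
  Distance 13: (row=2, col=0), (row=3, col=1), (row=4, col=2), (row=5, col=3), (row=6, col=4), (row=7, col=5)
  Distance 14: (row=3, col=0), (row=4, col=1), (row=6, col=3), (row=7, col=4)
  Distance 15: (row=4, col=0), (row=5, col=1), (row=6, col=2)
  Distance 16: (row=5, col=0), (row=6, col=1), (row=7, col=2)
  Distance 17: (row=6, col=0), (row=7, col=1)
Total reachable: 74 (grid has 77 open cells total)

Answer: Reachable cells: 74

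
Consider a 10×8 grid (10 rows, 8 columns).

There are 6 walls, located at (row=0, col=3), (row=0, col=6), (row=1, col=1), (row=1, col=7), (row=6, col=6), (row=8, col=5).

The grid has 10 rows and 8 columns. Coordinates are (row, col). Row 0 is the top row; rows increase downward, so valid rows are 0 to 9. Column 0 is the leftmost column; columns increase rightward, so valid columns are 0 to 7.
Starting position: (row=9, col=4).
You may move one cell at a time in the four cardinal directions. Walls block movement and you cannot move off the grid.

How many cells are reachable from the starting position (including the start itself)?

BFS flood-fill from (row=9, col=4):
  Distance 0: (row=9, col=4)
  Distance 1: (row=8, col=4), (row=9, col=3), (row=9, col=5)
  Distance 2: (row=7, col=4), (row=8, col=3), (row=9, col=2), (row=9, col=6)
  Distance 3: (row=6, col=4), (row=7, col=3), (row=7, col=5), (row=8, col=2), (row=8, col=6), (row=9, col=1), (row=9, col=7)
  Distance 4: (row=5, col=4), (row=6, col=3), (row=6, col=5), (row=7, col=2), (row=7, col=6), (row=8, col=1), (row=8, col=7), (row=9, col=0)
  Distance 5: (row=4, col=4), (row=5, col=3), (row=5, col=5), (row=6, col=2), (row=7, col=1), (row=7, col=7), (row=8, col=0)
  Distance 6: (row=3, col=4), (row=4, col=3), (row=4, col=5), (row=5, col=2), (row=5, col=6), (row=6, col=1), (row=6, col=7), (row=7, col=0)
  Distance 7: (row=2, col=4), (row=3, col=3), (row=3, col=5), (row=4, col=2), (row=4, col=6), (row=5, col=1), (row=5, col=7), (row=6, col=0)
  Distance 8: (row=1, col=4), (row=2, col=3), (row=2, col=5), (row=3, col=2), (row=3, col=6), (row=4, col=1), (row=4, col=7), (row=5, col=0)
  Distance 9: (row=0, col=4), (row=1, col=3), (row=1, col=5), (row=2, col=2), (row=2, col=6), (row=3, col=1), (row=3, col=7), (row=4, col=0)
  Distance 10: (row=0, col=5), (row=1, col=2), (row=1, col=6), (row=2, col=1), (row=2, col=7), (row=3, col=0)
  Distance 11: (row=0, col=2), (row=2, col=0)
  Distance 12: (row=0, col=1), (row=1, col=0)
  Distance 13: (row=0, col=0)
Total reachable: 73 (grid has 74 open cells total)

Answer: Reachable cells: 73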